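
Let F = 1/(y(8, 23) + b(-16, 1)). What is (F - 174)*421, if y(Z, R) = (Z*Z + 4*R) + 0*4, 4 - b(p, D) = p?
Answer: -12892283/176 ≈ -73252.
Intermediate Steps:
b(p, D) = 4 - p
y(Z, R) = Z² + 4*R (y(Z, R) = (Z² + 4*R) + 0 = Z² + 4*R)
F = 1/176 (F = 1/((8² + 4*23) + (4 - 1*(-16))) = 1/((64 + 92) + (4 + 16)) = 1/(156 + 20) = 1/176 ≈ 0.0056818)
(F - 174)*421 = (1/176 - 174)*421 = -30623/176*421 = -12892283/176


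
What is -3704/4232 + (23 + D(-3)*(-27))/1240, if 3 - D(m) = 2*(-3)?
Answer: -34525/32798 ≈ -1.0527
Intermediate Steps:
D(m) = 9 (D(m) = 3 - 2*(-3) = 3 - 1*(-6) = 3 + 6 = 9)
-3704/4232 + (23 + D(-3)*(-27))/1240 = -3704/4232 + (23 + 9*(-27))/1240 = -3704*1/4232 + (23 - 243)*(1/1240) = -463/529 - 220*1/1240 = -463/529 - 11/62 = -34525/32798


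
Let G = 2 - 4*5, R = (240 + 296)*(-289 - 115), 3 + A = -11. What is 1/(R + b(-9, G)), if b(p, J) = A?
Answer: -1/216558 ≈ -4.6177e-6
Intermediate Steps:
A = -14 (A = -3 - 11 = -14)
R = -216544 (R = 536*(-404) = -216544)
G = -18 (G = 2 - 20 = -18)
b(p, J) = -14
1/(R + b(-9, G)) = 1/(-216544 - 14) = 1/(-216558) = -1/216558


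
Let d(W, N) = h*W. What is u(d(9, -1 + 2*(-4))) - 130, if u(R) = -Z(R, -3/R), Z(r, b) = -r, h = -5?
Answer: -175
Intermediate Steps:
d(W, N) = -5*W
u(R) = R (u(R) = -(-1)*R = R)
u(d(9, -1 + 2*(-4))) - 130 = -5*9 - 130 = -45 - 130 = -175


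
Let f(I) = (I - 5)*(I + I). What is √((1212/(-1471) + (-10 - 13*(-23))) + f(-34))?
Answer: √6362073529/1471 ≈ 54.223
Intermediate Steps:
f(I) = 2*I*(-5 + I) (f(I) = (-5 + I)*(2*I) = 2*I*(-5 + I))
√((1212/(-1471) + (-10 - 13*(-23))) + f(-34)) = √((1212/(-1471) + (-10 - 13*(-23))) + 2*(-34)*(-5 - 34)) = √((1212*(-1/1471) + (-10 + 299)) + 2*(-34)*(-39)) = √((-1212/1471 + 289) + 2652) = √(423907/1471 + 2652) = √(4324999/1471) = √6362073529/1471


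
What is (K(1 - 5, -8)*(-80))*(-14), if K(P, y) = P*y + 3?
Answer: 39200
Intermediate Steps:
K(P, y) = 3 + P*y
(K(1 - 5, -8)*(-80))*(-14) = ((3 + (1 - 5)*(-8))*(-80))*(-14) = ((3 - 4*(-8))*(-80))*(-14) = ((3 + 32)*(-80))*(-14) = (35*(-80))*(-14) = -2800*(-14) = 39200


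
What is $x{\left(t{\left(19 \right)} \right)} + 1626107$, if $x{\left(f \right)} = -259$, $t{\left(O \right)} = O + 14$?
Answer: $1625848$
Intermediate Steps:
$t{\left(O \right)} = 14 + O$
$x{\left(t{\left(19 \right)} \right)} + 1626107 = -259 + 1626107 = 1625848$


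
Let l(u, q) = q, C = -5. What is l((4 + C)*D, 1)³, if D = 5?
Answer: 1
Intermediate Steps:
l((4 + C)*D, 1)³ = 1³ = 1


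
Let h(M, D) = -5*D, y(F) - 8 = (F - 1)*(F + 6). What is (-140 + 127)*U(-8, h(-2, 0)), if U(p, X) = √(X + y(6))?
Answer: -26*√17 ≈ -107.20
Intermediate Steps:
y(F) = 8 + (-1 + F)*(6 + F) (y(F) = 8 + (F - 1)*(F + 6) = 8 + (-1 + F)*(6 + F))
U(p, X) = √(68 + X) (U(p, X) = √(X + (2 + 6² + 5*6)) = √(X + (2 + 36 + 30)) = √(X + 68) = √(68 + X))
(-140 + 127)*U(-8, h(-2, 0)) = (-140 + 127)*√(68 - 5*0) = -13*√(68 + 0) = -26*√17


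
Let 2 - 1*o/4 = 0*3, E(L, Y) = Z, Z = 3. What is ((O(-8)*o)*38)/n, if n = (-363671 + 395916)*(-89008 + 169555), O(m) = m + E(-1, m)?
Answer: -304/519447603 ≈ -5.8524e-7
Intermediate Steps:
E(L, Y) = 3
o = 8 (o = 8 - 0*3 = 8 - 4*0 = 8 + 0 = 8)
O(m) = 3 + m (O(m) = m + 3 = 3 + m)
n = 2597238015 (n = 32245*80547 = 2597238015)
((O(-8)*o)*38)/n = (((3 - 8)*8)*38)/2597238015 = (-5*8*38)*(1/2597238015) = -40*38*(1/2597238015) = -1520*1/2597238015 = -304/519447603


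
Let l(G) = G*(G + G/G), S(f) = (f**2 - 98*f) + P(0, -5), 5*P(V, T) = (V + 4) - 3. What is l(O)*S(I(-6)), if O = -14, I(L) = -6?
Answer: 568022/5 ≈ 1.1360e+5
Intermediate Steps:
P(V, T) = 1/5 + V/5 (P(V, T) = ((V + 4) - 3)/5 = ((4 + V) - 3)/5 = (1 + V)/5 = 1/5 + V/5)
S(f) = 1/5 + f**2 - 98*f (S(f) = (f**2 - 98*f) + (1/5 + (1/5)*0) = (f**2 - 98*f) + (1/5 + 0) = (f**2 - 98*f) + 1/5 = 1/5 + f**2 - 98*f)
l(G) = G*(1 + G) (l(G) = G*(G + 1) = G*(1 + G))
l(O)*S(I(-6)) = (-14*(1 - 14))*(1/5 + (-6)**2 - 98*(-6)) = (-14*(-13))*(1/5 + 36 + 588) = 182*(3121/5) = 568022/5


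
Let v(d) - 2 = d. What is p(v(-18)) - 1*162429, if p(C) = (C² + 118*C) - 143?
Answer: -164204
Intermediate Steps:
v(d) = 2 + d
p(C) = -143 + C² + 118*C
p(v(-18)) - 1*162429 = (-143 + (2 - 18)² + 118*(2 - 18)) - 1*162429 = (-143 + (-16)² + 118*(-16)) - 162429 = (-143 + 256 - 1888) - 162429 = -1775 - 162429 = -164204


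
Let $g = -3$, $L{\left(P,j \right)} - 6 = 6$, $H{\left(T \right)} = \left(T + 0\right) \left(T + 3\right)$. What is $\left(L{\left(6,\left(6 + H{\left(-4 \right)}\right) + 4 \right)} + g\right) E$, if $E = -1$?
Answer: $-9$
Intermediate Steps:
$H{\left(T \right)} = T \left(3 + T\right)$
$L{\left(P,j \right)} = 12$ ($L{\left(P,j \right)} = 6 + 6 = 12$)
$\left(L{\left(6,\left(6 + H{\left(-4 \right)}\right) + 4 \right)} + g\right) E = \left(12 - 3\right) \left(-1\right) = 9 \left(-1\right) = -9$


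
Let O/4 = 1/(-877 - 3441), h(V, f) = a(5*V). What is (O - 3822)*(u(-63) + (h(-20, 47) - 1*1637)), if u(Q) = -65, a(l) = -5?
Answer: 14085651900/2159 ≈ 6.5242e+6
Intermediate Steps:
h(V, f) = -5
O = -2/2159 (O = 4/(-877 - 3441) = 4/(-4318) = 4*(-1/4318) = -2/2159 ≈ -0.00092635)
(O - 3822)*(u(-63) + (h(-20, 47) - 1*1637)) = (-2/2159 - 3822)*(-65 + (-5 - 1*1637)) = -8251700*(-65 + (-5 - 1637))/2159 = -8251700*(-65 - 1642)/2159 = -8251700/2159*(-1707) = 14085651900/2159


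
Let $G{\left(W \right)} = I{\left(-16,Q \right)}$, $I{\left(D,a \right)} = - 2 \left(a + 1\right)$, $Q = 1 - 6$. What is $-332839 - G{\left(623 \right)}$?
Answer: $-332847$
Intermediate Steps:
$Q = -5$ ($Q = 1 - 6 = -5$)
$I{\left(D,a \right)} = -2 - 2 a$ ($I{\left(D,a \right)} = - 2 \left(1 + a\right) = -2 - 2 a$)
$G{\left(W \right)} = 8$ ($G{\left(W \right)} = -2 - -10 = -2 + 10 = 8$)
$-332839 - G{\left(623 \right)} = -332839 - 8 = -332847$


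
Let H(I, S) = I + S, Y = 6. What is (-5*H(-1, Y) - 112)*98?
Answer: -13426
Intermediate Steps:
(-5*H(-1, Y) - 112)*98 = (-5*(-1 + 6) - 112)*98 = (-5*5 - 112)*98 = (-25 - 112)*98 = -137*98 = -13426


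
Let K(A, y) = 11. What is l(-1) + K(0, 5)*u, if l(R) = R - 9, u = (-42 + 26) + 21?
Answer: 45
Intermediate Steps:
u = 5 (u = -16 + 21 = 5)
l(R) = -9 + R
l(-1) + K(0, 5)*u = (-9 - 1) + 11*5 = -10 + 55 = 45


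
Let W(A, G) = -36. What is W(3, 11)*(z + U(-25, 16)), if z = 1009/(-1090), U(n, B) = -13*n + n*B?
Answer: 1489662/545 ≈ 2733.3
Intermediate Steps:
U(n, B) = -13*n + B*n
z = -1009/1090 (z = 1009*(-1/1090) = -1009/1090 ≈ -0.92569)
W(3, 11)*(z + U(-25, 16)) = -36*(-1009/1090 - 25*(-13 + 16)) = -36*(-1009/1090 - 25*3) = -36*(-1009/1090 - 75) = -36*(-82759/1090) = 1489662/545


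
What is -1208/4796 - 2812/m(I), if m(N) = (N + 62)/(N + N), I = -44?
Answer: 148347154/10791 ≈ 13747.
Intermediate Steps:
m(N) = (62 + N)/(2*N) (m(N) = (62 + N)/((2*N)) = (62 + N)*(1/(2*N)) = (62 + N)/(2*N))
-1208/4796 - 2812/m(I) = -1208/4796 - 2812*(-88/(62 - 44)) = -1208*1/4796 - 2812/((½)*(-1/44)*18) = -302/1199 - 2812/(-9/44) = -302/1199 - 2812*(-44/9) = -302/1199 + 123728/9 = 148347154/10791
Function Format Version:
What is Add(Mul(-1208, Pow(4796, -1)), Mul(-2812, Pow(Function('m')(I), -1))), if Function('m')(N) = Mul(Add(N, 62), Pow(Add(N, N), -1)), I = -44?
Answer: Rational(148347154, 10791) ≈ 13747.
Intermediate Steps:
Function('m')(N) = Mul(Rational(1, 2), Pow(N, -1), Add(62, N)) (Function('m')(N) = Mul(Add(62, N), Pow(Mul(2, N), -1)) = Mul(Add(62, N), Mul(Rational(1, 2), Pow(N, -1))) = Mul(Rational(1, 2), Pow(N, -1), Add(62, N)))
Add(Mul(-1208, Pow(4796, -1)), Mul(-2812, Pow(Function('m')(I), -1))) = Add(Mul(-1208, Pow(4796, -1)), Mul(-2812, Pow(Mul(Rational(1, 2), Pow(-44, -1), Add(62, -44)), -1))) = Add(Mul(-1208, Rational(1, 4796)), Mul(-2812, Pow(Mul(Rational(1, 2), Rational(-1, 44), 18), -1))) = Add(Rational(-302, 1199), Mul(-2812, Pow(Rational(-9, 44), -1))) = Add(Rational(-302, 1199), Mul(-2812, Rational(-44, 9))) = Add(Rational(-302, 1199), Rational(123728, 9)) = Rational(148347154, 10791)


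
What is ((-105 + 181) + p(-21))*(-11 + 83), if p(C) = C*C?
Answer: 37224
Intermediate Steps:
p(C) = C**2
((-105 + 181) + p(-21))*(-11 + 83) = ((-105 + 181) + (-21)**2)*(-11 + 83) = (76 + 441)*72 = 517*72 = 37224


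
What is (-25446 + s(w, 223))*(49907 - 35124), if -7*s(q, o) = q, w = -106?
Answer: -2631610528/7 ≈ -3.7594e+8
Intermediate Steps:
s(q, o) = -q/7
(-25446 + s(w, 223))*(49907 - 35124) = (-25446 - 1/7*(-106))*(49907 - 35124) = (-25446 + 106/7)*14783 = -178016/7*14783 = -2631610528/7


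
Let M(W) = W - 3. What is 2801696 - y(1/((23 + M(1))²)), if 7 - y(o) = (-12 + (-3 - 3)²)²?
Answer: 2802265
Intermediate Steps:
M(W) = -3 + W
y(o) = -569 (y(o) = 7 - (-12 + (-3 - 3)²)² = 7 - (-12 + (-6)²)² = 7 - (-12 + 36)² = 7 - 1*24² = 7 - 1*576 = 7 - 576 = -569)
2801696 - y(1/((23 + M(1))²)) = 2801696 - 1*(-569) = 2801696 + 569 = 2802265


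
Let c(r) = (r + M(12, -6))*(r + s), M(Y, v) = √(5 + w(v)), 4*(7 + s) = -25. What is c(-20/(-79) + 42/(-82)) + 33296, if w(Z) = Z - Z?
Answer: 1397396303561/41964484 - 175023*√5/12956 ≈ 33269.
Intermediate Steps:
w(Z) = 0
s = -53/4 (s = -7 + (¼)*(-25) = -7 - 25/4 = -53/4 ≈ -13.250)
M(Y, v) = √5 (M(Y, v) = √(5 + 0) = √5)
c(r) = (-53/4 + r)*(r + √5) (c(r) = (r + √5)*(r - 53/4) = (r + √5)*(-53/4 + r) = (-53/4 + r)*(r + √5))
c(-20/(-79) + 42/(-82)) + 33296 = ((-20/(-79) + 42/(-82))² - 53*(-20/(-79) + 42/(-82))/4 - 53*√5/4 + (-20/(-79) + 42/(-82))*√5) + 33296 = ((-20*(-1/79) + 42*(-1/82))² - 53*(-20*(-1/79) + 42*(-1/82))/4 - 53*√5/4 + (-20*(-1/79) + 42*(-1/82))*√5) + 33296 = ((20/79 - 21/41)² - 53*(20/79 - 21/41)/4 - 53*√5/4 + (20/79 - 21/41)*√5) + 33296 = ((-839/3239)² - 53/4*(-839/3239) - 53*√5/4 - 839*√5/3239) + 33296 = (703921/10491121 + 44467/12956 - 53*√5/4 - 839*√5/3239) + 33296 = (146844297/41964484 - 175023*√5/12956) + 33296 = 1397396303561/41964484 - 175023*√5/12956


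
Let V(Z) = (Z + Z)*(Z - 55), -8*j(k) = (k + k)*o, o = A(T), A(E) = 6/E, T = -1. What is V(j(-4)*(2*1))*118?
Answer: 189744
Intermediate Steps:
o = -6 (o = 6/(-1) = 6*(-1) = -6)
j(k) = 3*k/2 (j(k) = -(k + k)*(-6)/8 = -2*k*(-6)/8 = -(-3)*k/2 = 3*k/2)
V(Z) = 2*Z*(-55 + Z) (V(Z) = (2*Z)*(-55 + Z) = 2*Z*(-55 + Z))
V(j(-4)*(2*1))*118 = (2*(((3/2)*(-4))*(2*1))*(-55 + ((3/2)*(-4))*(2*1)))*118 = (2*(-6*2)*(-55 - 6*2))*118 = (2*(-12)*(-55 - 12))*118 = (2*(-12)*(-67))*118 = 1608*118 = 189744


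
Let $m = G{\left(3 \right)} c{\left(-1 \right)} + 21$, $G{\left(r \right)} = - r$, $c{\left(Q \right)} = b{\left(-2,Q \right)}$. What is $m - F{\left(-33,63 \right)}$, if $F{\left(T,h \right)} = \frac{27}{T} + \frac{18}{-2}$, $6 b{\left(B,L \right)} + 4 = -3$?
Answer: $\frac{755}{22} \approx 34.318$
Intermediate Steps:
$b{\left(B,L \right)} = - \frac{7}{6}$ ($b{\left(B,L \right)} = - \frac{2}{3} + \frac{1}{6} \left(-3\right) = - \frac{2}{3} - \frac{1}{2} = - \frac{7}{6}$)
$c{\left(Q \right)} = - \frac{7}{6}$
$F{\left(T,h \right)} = -9 + \frac{27}{T}$ ($F{\left(T,h \right)} = \frac{27}{T} + 18 \left(- \frac{1}{2}\right) = \frac{27}{T} - 9 = -9 + \frac{27}{T}$)
$m = \frac{49}{2}$ ($m = \left(-1\right) 3 \left(- \frac{7}{6}\right) + 21 = \left(-3\right) \left(- \frac{7}{6}\right) + 21 = \frac{7}{2} + 21 = \frac{49}{2} \approx 24.5$)
$m - F{\left(-33,63 \right)} = \frac{49}{2} - \left(-9 + \frac{27}{-33}\right) = \frac{49}{2} - \left(-9 + 27 \left(- \frac{1}{33}\right)\right) = \frac{49}{2} - \left(-9 - \frac{9}{11}\right) = \frac{49}{2} - - \frac{108}{11} = \frac{49}{2} + \frac{108}{11} = \frac{755}{22}$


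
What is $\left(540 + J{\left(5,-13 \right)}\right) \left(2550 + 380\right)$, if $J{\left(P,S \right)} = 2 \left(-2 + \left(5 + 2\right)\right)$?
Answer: $1611500$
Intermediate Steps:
$J{\left(P,S \right)} = 10$ ($J{\left(P,S \right)} = 2 \left(-2 + 7\right) = 2 \cdot 5 = 10$)
$\left(540 + J{\left(5,-13 \right)}\right) \left(2550 + 380\right) = \left(540 + 10\right) \left(2550 + 380\right) = 550 \cdot 2930 = 1611500$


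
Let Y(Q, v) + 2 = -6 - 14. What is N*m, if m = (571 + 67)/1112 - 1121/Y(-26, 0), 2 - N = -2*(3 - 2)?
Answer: 315147/1529 ≈ 206.11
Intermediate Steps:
N = 4 (N = 2 - (-2)*(3 - 2) = 2 - (-2) = 2 - 1*(-2) = 2 + 2 = 4)
Y(Q, v) = -22 (Y(Q, v) = -2 + (-6 - 14) = -2 - 20 = -22)
m = 315147/6116 (m = (571 + 67)/1112 - 1121/(-22) = 638*(1/1112) - 1121*(-1/22) = 319/556 + 1121/22 = 315147/6116 ≈ 51.528)
N*m = 4*(315147/6116) = 315147/1529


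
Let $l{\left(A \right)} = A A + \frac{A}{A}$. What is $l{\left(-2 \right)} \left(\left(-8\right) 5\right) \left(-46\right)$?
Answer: $9200$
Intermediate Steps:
$l{\left(A \right)} = 1 + A^{2}$ ($l{\left(A \right)} = A^{2} + 1 = 1 + A^{2}$)
$l{\left(-2 \right)} \left(\left(-8\right) 5\right) \left(-46\right) = \left(1 + \left(-2\right)^{2}\right) \left(\left(-8\right) 5\right) \left(-46\right) = \left(1 + 4\right) \left(-40\right) \left(-46\right) = 5 \left(-40\right) \left(-46\right) = \left(-200\right) \left(-46\right) = 9200$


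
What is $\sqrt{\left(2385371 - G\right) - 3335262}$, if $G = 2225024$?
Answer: $i \sqrt{3174915} \approx 1781.8 i$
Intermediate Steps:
$\sqrt{\left(2385371 - G\right) - 3335262} = \sqrt{\left(2385371 - 2225024\right) - 3335262} = \sqrt{160347 - 3335262} = \sqrt{-3174915} = i \sqrt{3174915}$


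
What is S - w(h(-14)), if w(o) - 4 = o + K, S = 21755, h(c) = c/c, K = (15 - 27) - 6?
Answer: 21768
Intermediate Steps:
K = -18 (K = -12 - 6 = -18)
h(c) = 1
w(o) = -14 + o (w(o) = 4 + (o - 18) = 4 + (-18 + o) = -14 + o)
S - w(h(-14)) = 21755 - (-14 + 1) = 21755 - 1*(-13) = 21755 + 13 = 21768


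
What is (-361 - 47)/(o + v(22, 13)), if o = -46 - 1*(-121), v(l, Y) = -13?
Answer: -204/31 ≈ -6.5806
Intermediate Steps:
o = 75 (o = -46 + 121 = 75)
(-361 - 47)/(o + v(22, 13)) = (-361 - 47)/(75 - 13) = -408/62 = -408*1/62 = -204/31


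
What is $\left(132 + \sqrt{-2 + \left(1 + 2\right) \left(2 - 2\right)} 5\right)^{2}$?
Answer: $17374 + 1320 i \sqrt{2} \approx 17374.0 + 1866.8 i$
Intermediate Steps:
$\left(132 + \sqrt{-2 + \left(1 + 2\right) \left(2 - 2\right)} 5\right)^{2} = \left(132 + \sqrt{-2 + 3 \cdot 0} \cdot 5\right)^{2} = \left(132 + \sqrt{-2 + 0} \cdot 5\right)^{2} = \left(132 + \sqrt{-2} \cdot 5\right)^{2} = \left(132 + i \sqrt{2} \cdot 5\right)^{2} = \left(132 + 5 i \sqrt{2}\right)^{2}$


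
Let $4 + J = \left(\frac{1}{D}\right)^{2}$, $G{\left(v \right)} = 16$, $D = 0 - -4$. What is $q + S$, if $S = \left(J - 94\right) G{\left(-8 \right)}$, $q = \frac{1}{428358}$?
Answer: $- \frac{671236985}{428358} \approx -1567.0$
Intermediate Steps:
$q = \frac{1}{428358} \approx 2.3345 \cdot 10^{-6}$
$D = 4$ ($D = 0 + 4 = 4$)
$J = - \frac{63}{16}$ ($J = -4 + \left(\frac{1}{4}\right)^{2} = -4 + \frac{1}{16} = - \frac{63}{16} \approx -3.9375$)
$S = -1567$ ($S = \left(- \frac{63}{16} - 94\right) 16 = \left(- \frac{1567}{16}\right) 16 = -1567$)
$q + S = \frac{1}{428358} - 1567 = - \frac{671236985}{428358}$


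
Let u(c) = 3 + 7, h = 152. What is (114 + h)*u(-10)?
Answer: 2660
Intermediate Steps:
u(c) = 10
(114 + h)*u(-10) = (114 + 152)*10 = 266*10 = 2660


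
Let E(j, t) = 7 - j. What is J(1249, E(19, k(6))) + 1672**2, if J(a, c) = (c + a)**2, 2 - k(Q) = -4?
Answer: 4325753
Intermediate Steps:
k(Q) = 6 (k(Q) = 2 - 1*(-4) = 2 + 4 = 6)
J(a, c) = (a + c)**2
J(1249, E(19, k(6))) + 1672**2 = (1249 + (7 - 1*19))**2 + 1672**2 = (1249 + (7 - 19))**2 + 2795584 = (1249 - 12)**2 + 2795584 = 1237**2 + 2795584 = 1530169 + 2795584 = 4325753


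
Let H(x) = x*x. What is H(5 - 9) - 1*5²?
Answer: -9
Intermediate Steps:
H(x) = x²
H(5 - 9) - 1*5² = (5 - 9)² - 1*5² = (-4)² - 1*25 = 16 - 25 = -9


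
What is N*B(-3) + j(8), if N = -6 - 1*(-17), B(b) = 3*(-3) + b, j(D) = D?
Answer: -124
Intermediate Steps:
B(b) = -9 + b
N = 11 (N = -6 + 17 = 11)
N*B(-3) + j(8) = 11*(-9 - 3) + 8 = 11*(-12) + 8 = -132 + 8 = -124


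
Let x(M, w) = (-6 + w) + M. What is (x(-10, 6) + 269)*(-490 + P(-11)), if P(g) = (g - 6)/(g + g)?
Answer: -2787617/22 ≈ -1.2671e+5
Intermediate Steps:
P(g) = (-6 + g)/(2*g) (P(g) = (-6 + g)/((2*g)) = (-6 + g)*(1/(2*g)) = (-6 + g)/(2*g))
x(M, w) = -6 + M + w
(x(-10, 6) + 269)*(-490 + P(-11)) = ((-6 - 10 + 6) + 269)*(-490 + (½)*(-6 - 11)/(-11)) = (-10 + 269)*(-490 + (½)*(-1/11)*(-17)) = 259*(-490 + 17/22) = 259*(-10763/22) = -2787617/22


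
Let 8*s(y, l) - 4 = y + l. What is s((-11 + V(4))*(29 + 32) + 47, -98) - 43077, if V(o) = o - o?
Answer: -172667/4 ≈ -43167.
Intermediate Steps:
V(o) = 0
s(y, l) = ½ + l/8 + y/8 (s(y, l) = ½ + (y + l)/8 = ½ + (l + y)/8 = ½ + (l/8 + y/8) = ½ + l/8 + y/8)
s((-11 + V(4))*(29 + 32) + 47, -98) - 43077 = (½ + (⅛)*(-98) + ((-11 + 0)*(29 + 32) + 47)/8) - 43077 = (½ - 49/4 + (-11*61 + 47)/8) - 43077 = (½ - 49/4 + (-671 + 47)/8) - 43077 = (½ - 49/4 + (⅛)*(-624)) - 43077 = (½ - 49/4 - 78) - 43077 = -359/4 - 43077 = -172667/4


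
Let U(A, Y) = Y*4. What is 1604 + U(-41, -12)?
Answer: 1556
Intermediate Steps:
U(A, Y) = 4*Y
1604 + U(-41, -12) = 1604 + 4*(-12) = 1604 - 48 = 1556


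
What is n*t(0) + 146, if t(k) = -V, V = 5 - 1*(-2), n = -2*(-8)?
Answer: 34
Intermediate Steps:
n = 16
V = 7 (V = 5 + 2 = 7)
t(k) = -7 (t(k) = -1*7 = -7)
n*t(0) + 146 = 16*(-7) + 146 = -112 + 146 = 34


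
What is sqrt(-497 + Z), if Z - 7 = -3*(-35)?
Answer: I*sqrt(385) ≈ 19.621*I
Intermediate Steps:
Z = 112 (Z = 7 - 3*(-35) = 7 + 105 = 112)
sqrt(-497 + Z) = sqrt(-497 + 112) = sqrt(-385) = I*sqrt(385)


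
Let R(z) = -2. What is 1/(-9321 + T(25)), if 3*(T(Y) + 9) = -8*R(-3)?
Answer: -3/27974 ≈ -0.00010724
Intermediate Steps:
T(Y) = -11/3 (T(Y) = -9 + (-8*(-2))/3 = -9 + (⅓)*16 = -9 + 16/3 = -11/3)
1/(-9321 + T(25)) = 1/(-9321 - 11/3) = 1/(-27974/3) = -3/27974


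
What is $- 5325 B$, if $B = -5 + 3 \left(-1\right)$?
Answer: $42600$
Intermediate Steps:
$B = -8$ ($B = -5 - 3 = -8$)
$- 5325 B = \left(-5325\right) \left(-8\right) = 42600$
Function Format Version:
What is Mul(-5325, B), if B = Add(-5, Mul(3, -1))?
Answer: 42600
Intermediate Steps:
B = -8 (B = Add(-5, -3) = -8)
Mul(-5325, B) = Mul(-5325, -8) = 42600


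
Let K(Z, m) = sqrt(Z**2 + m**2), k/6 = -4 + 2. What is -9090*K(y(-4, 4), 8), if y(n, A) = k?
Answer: -36360*sqrt(13) ≈ -1.3110e+5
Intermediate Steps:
k = -12 (k = 6*(-4 + 2) = 6*(-2) = -12)
y(n, A) = -12
-9090*K(y(-4, 4), 8) = -9090*sqrt((-12)**2 + 8**2) = -9090*sqrt(144 + 64) = -36360*sqrt(13)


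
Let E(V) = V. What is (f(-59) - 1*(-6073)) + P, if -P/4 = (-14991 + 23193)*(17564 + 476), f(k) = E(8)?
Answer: -591850239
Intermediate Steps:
f(k) = 8
P = -591856320 (P = -4*(-14991 + 23193)*(17564 + 476) = -32808*18040 = -4*147964080 = -591856320)
(f(-59) - 1*(-6073)) + P = (8 - 1*(-6073)) - 591856320 = (8 + 6073) - 591856320 = 6081 - 591856320 = -591850239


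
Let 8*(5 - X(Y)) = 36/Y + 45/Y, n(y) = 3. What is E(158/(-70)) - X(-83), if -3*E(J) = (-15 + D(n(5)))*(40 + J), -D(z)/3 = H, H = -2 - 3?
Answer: -3401/664 ≈ -5.1220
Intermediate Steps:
H = -5
D(z) = 15 (D(z) = -3*(-5) = 15)
X(Y) = 5 - 81/(8*Y) (X(Y) = 5 - (36/Y + 45/Y)/8 = 5 - 81/(8*Y))
E(J) = 0 (E(J) = -(-15 + 15)*(40 + J)/3 = -0*(40 + J) = -⅓*0 = 0)
E(158/(-70)) - X(-83) = 0 - (5 - 81/8/(-83)) = 0 - (5 - 81/8*(-1/83)) = 0 - (5 + 81/664) = 0 - 1*3401/664 = 0 - 3401/664 = -3401/664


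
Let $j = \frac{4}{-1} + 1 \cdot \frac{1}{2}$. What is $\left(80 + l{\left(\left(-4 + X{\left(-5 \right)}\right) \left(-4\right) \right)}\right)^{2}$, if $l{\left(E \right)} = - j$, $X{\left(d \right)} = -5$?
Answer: $\frac{27889}{4} \approx 6972.3$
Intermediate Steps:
$j = - \frac{7}{2}$ ($j = 4 \left(-1\right) + 1 \cdot \frac{1}{2} = -4 + \frac{1}{2} = - \frac{7}{2} \approx -3.5$)
$l{\left(E \right)} = \frac{7}{2}$ ($l{\left(E \right)} = \left(-1\right) \left(- \frac{7}{2}\right) = \frac{7}{2}$)
$\left(80 + l{\left(\left(-4 + X{\left(-5 \right)}\right) \left(-4\right) \right)}\right)^{2} = \left(80 + \frac{7}{2}\right)^{2} = \left(\frac{167}{2}\right)^{2} = \frac{27889}{4}$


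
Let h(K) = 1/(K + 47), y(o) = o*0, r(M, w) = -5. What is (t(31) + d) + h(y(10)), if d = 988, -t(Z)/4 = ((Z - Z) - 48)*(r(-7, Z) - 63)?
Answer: -567195/47 ≈ -12068.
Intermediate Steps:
y(o) = 0
t(Z) = -13056 (t(Z) = -4*((Z - Z) - 48)*(-5 - 63) = -4*(0 - 48)*(-68) = -(-192)*(-68) = -4*3264 = -13056)
h(K) = 1/(47 + K)
(t(31) + d) + h(y(10)) = (-13056 + 988) + 1/(47 + 0) = -12068 + 1/47 = -567195/47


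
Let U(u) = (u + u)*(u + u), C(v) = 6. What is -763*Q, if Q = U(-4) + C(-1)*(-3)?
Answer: -35098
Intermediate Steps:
U(u) = 4*u² (U(u) = (2*u)*(2*u) = 4*u²)
Q = 46 (Q = 4*(-4)² + 6*(-3) = 4*16 - 18 = 64 - 18 = 46)
-763*Q = -763*46 = -35098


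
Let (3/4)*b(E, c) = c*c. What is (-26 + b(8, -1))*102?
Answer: -2516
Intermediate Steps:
b(E, c) = 4*c**2/3 (b(E, c) = 4*(c*c)/3 = 4*c**2/3)
(-26 + b(8, -1))*102 = (-26 + (4/3)*(-1)**2)*102 = (-26 + (4/3)*1)*102 = (-26 + 4/3)*102 = -74/3*102 = -2516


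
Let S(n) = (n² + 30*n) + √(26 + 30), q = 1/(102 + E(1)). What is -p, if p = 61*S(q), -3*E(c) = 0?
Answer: -186721/10404 - 122*√14 ≈ -474.43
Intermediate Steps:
E(c) = 0 (E(c) = -⅓*0 = 0)
q = 1/102 (q = 1/(102 + 0) = 1/102 ≈ 0.0098039)
S(n) = n² + 2*√14 + 30*n (S(n) = (n² + 30*n) + √56 = (n² + 30*n) + 2*√14 = n² + 2*√14 + 30*n)
p = 186721/10404 + 122*√14 (p = 61*((1/102)² + 2*√14 + 30*(1/102)) = 61*(1/10404 + 2*√14 + 5/17) = 61*(3061/10404 + 2*√14) = 186721/10404 + 122*√14 ≈ 474.43)
-p = -(186721/10404 + 122*√14) = -186721/10404 - 122*√14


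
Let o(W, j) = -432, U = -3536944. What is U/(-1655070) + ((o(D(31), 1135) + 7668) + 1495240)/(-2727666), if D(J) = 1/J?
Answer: 596741578282/376206513885 ≈ 1.5862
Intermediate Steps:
U/(-1655070) + ((o(D(31), 1135) + 7668) + 1495240)/(-2727666) = -3536944/(-1655070) + ((-432 + 7668) + 1495240)/(-2727666) = -3536944*(-1/1655070) + (7236 + 1495240)*(-1/2727666) = 1768472/827535 + 1502476*(-1/2727666) = 1768472/827535 - 751238/1363833 = 596741578282/376206513885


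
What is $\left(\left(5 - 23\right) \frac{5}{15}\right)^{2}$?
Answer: $36$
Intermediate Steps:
$\left(\left(5 - 23\right) \frac{5}{15}\right)^{2} = \left(- 18 \cdot 5 \cdot \frac{1}{15}\right)^{2} = \left(\left(-18\right) \frac{1}{3}\right)^{2} = \left(-6\right)^{2} = 36$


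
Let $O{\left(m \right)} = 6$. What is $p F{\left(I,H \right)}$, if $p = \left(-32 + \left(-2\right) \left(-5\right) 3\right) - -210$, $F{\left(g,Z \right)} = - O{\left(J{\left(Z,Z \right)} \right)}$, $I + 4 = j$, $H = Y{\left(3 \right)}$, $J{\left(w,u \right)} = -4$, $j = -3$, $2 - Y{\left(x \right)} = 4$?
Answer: $-1248$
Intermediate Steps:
$Y{\left(x \right)} = -2$ ($Y{\left(x \right)} = 2 - 4 = -2$)
$H = -2$
$I = -7$ ($I = -4 - 3 = -7$)
$F{\left(g,Z \right)} = -6$ ($F{\left(g,Z \right)} = \left(-1\right) 6 = -6$)
$p = 208$ ($p = \left(-32 + 10 \cdot 3\right) + 210 = \left(-32 + 30\right) + 210 = -2 + 210 = 208$)
$p F{\left(I,H \right)} = 208 \left(-6\right) = -1248$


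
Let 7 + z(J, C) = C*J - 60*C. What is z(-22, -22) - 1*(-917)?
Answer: 2714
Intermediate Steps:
z(J, C) = -7 - 60*C + C*J (z(J, C) = -7 + (C*J - 60*C) = -7 + (-60*C + C*J) = -7 - 60*C + C*J)
z(-22, -22) - 1*(-917) = (-7 - 60*(-22) - 22*(-22)) - 1*(-917) = (-7 + 1320 + 484) + 917 = 1797 + 917 = 2714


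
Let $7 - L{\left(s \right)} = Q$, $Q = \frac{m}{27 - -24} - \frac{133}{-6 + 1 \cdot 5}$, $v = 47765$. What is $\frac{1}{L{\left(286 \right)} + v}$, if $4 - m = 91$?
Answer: $\frac{17}{809892} \approx 2.099 \cdot 10^{-5}$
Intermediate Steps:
$m = -87$ ($m = 4 - 91 = -87$)
$Q = \frac{2232}{17}$ ($Q = - \frac{87}{27 - -24} - \frac{133}{-6 + 1 \cdot 5} = - \frac{87}{27 + 24} - \frac{133}{-6 + 5} = - \frac{87}{51} - \frac{133}{-1} = \left(-87\right) \frac{1}{51} - -133 = - \frac{29}{17} + 133 = \frac{2232}{17} \approx 131.29$)
$L{\left(s \right)} = - \frac{2113}{17}$ ($L{\left(s \right)} = 7 - \frac{2232}{17} = - \frac{2113}{17}$)
$\frac{1}{L{\left(286 \right)} + v} = \frac{1}{- \frac{2113}{17} + 47765} = \frac{1}{\frac{809892}{17}} = \frac{17}{809892}$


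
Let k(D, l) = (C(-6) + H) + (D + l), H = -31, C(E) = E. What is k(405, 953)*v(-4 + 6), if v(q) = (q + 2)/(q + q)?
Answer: 1321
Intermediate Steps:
v(q) = (2 + q)/(2*q) (v(q) = (2 + q)/((2*q)) = (2 + q)*(1/(2*q)) = (2 + q)/(2*q))
k(D, l) = -37 + D + l (k(D, l) = (-6 - 31) + (D + l) = -37 + (D + l) = -37 + D + l)
k(405, 953)*v(-4 + 6) = (-37 + 405 + 953)*((2 + (-4 + 6))/(2*(-4 + 6))) = 1321*((1/2)*(2 + 2)/2) = 1321*((1/2)*(1/2)*4) = 1321*1 = 1321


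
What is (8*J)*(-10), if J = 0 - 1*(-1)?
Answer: -80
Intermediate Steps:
J = 1 (J = 0 + 1 = 1)
(8*J)*(-10) = (8*1)*(-10) = 8*(-10) = -80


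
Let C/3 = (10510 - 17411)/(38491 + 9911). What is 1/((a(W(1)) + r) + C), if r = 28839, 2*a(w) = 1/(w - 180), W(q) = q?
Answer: 1443993/41642692454 ≈ 3.4676e-5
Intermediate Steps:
C = -6901/16134 (C = 3*((10510 - 17411)/(38491 + 9911)) = 3*(-6901/48402) = -6901/16134 ≈ -0.42773)
a(w) = 1/(2*(-180 + w)) (a(w) = 1/(2*(w - 180)) = 1/(2*(-180 + w)))
1/((a(W(1)) + r) + C) = 1/((1/(2*(-180 + 1)) + 28839) - 6901/16134) = 1/(((½)/(-179) + 28839) - 6901/16134) = 1/(((½)*(-1/179) + 28839) - 6901/16134) = 1/((-1/358 + 28839) - 6901/16134) = 1/(10324361/358 - 6901/16134) = 1/(41642692454/1443993) = 1443993/41642692454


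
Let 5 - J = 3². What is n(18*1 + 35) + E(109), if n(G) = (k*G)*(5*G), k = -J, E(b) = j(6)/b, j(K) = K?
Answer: 6123626/109 ≈ 56180.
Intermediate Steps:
J = -4 (J = 5 - 1*3² = 5 - 1*9 = 5 - 9 = -4)
E(b) = 6/b
k = 4 (k = -1*(-4) = 4)
n(G) = 20*G² (n(G) = (4*G)*(5*G) = 20*G²)
n(18*1 + 35) + E(109) = 20*(18*1 + 35)² + 6/109 = 20*(18 + 35)² + 6*(1/109) = 20*53² + 6/109 = 20*2809 + 6/109 = 56180 + 6/109 = 6123626/109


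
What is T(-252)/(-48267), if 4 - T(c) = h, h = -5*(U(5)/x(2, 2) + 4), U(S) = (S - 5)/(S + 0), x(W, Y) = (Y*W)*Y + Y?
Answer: -8/16089 ≈ -0.00049723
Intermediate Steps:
x(W, Y) = Y + W*Y**2 (x(W, Y) = (W*Y)*Y + Y = W*Y**2 + Y = Y + W*Y**2)
U(S) = (-5 + S)/S
h = -20 (h = -5*(((-5 + 5)/5)/((2*(1 + 2*2))) + 4) = -5*(((1/5)*0)/((2*(1 + 4))) + 4) = -5*(0/((2*5)) + 4) = -5*(0/10 + 4) = -5*(0*(1/10) + 4) = -5*(0 + 4) = -5*4 = -20)
T(c) = 24 (T(c) = 4 - 1*(-20) = 4 + 20 = 24)
T(-252)/(-48267) = 24/(-48267) = 24*(-1/48267) = -8/16089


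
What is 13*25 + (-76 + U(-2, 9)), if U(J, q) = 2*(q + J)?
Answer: 263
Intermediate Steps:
U(J, q) = 2*J + 2*q (U(J, q) = 2*(J + q) = 2*J + 2*q)
13*25 + (-76 + U(-2, 9)) = 13*25 + (-76 + (2*(-2) + 2*9)) = 325 + (-76 + (-4 + 18)) = 325 + (-76 + 14) = 325 - 62 = 263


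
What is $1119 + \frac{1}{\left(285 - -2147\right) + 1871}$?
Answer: $\frac{4815058}{4303} \approx 1119.0$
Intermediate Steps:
$1119 + \frac{1}{\left(285 - -2147\right) + 1871} = 1119 + \frac{1}{\left(285 + 2147\right) + 1871} = 1119 + \frac{1}{2432 + 1871} = 1119 + \frac{1}{4303} = \frac{4815058}{4303}$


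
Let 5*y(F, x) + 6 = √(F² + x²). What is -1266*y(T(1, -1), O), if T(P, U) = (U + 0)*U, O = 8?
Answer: 7596/5 - 1266*√65/5 ≈ -522.16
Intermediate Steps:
T(P, U) = U² (T(P, U) = U*U = U²)
y(F, x) = -6/5 + √(F² + x²)/5
-1266*y(T(1, -1), O) = -1266*(-6/5 + √(((-1)²)² + 8²)/5) = -1266*(-6/5 + √(1² + 64)/5) = -1266*(-6/5 + √(1 + 64)/5) = -1266*(-6/5 + √65/5) = 7596/5 - 1266*√65/5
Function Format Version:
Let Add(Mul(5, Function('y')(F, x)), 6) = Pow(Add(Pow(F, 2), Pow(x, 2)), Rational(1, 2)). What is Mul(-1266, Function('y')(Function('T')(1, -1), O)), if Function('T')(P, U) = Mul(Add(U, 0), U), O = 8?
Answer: Add(Rational(7596, 5), Mul(Rational(-1266, 5), Pow(65, Rational(1, 2)))) ≈ -522.16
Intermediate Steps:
Function('T')(P, U) = Pow(U, 2) (Function('T')(P, U) = Mul(U, U) = Pow(U, 2))
Function('y')(F, x) = Add(Rational(-6, 5), Mul(Rational(1, 5), Pow(Add(Pow(F, 2), Pow(x, 2)), Rational(1, 2))))
Mul(-1266, Function('y')(Function('T')(1, -1), O)) = Mul(-1266, Add(Rational(-6, 5), Mul(Rational(1, 5), Pow(Add(Pow(Pow(-1, 2), 2), Pow(8, 2)), Rational(1, 2))))) = Mul(-1266, Add(Rational(-6, 5), Mul(Rational(1, 5), Pow(Add(Pow(1, 2), 64), Rational(1, 2))))) = Mul(-1266, Add(Rational(-6, 5), Mul(Rational(1, 5), Pow(Add(1, 64), Rational(1, 2))))) = Mul(-1266, Add(Rational(-6, 5), Mul(Rational(1, 5), Pow(65, Rational(1, 2))))) = Add(Rational(7596, 5), Mul(Rational(-1266, 5), Pow(65, Rational(1, 2))))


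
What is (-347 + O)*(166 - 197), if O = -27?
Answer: 11594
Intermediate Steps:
(-347 + O)*(166 - 197) = (-347 - 27)*(166 - 197) = -374*(-31) = 11594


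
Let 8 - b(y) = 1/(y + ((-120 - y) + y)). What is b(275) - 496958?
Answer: -77027251/155 ≈ -4.9695e+5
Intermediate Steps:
b(y) = 8 - 1/(-120 + y) (b(y) = 8 - 1/(y + ((-120 - y) + y)) = 8 - 1/(y - 120) = 8 - 1/(-120 + y))
b(275) - 496958 = (-961 + 8*275)/(-120 + 275) - 496958 = (-961 + 2200)/155 - 496958 = (1/155)*1239 - 496958 = 1239/155 - 496958 = -77027251/155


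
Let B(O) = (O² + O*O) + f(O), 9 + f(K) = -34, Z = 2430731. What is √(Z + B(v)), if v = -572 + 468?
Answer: 12*√17030 ≈ 1566.0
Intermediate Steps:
f(K) = -43 (f(K) = -9 - 34 = -43)
v = -104
B(O) = -43 + 2*O² (B(O) = (O² + O*O) - 43 = (O² + O²) - 43 = 2*O² - 43 = -43 + 2*O²)
√(Z + B(v)) = √(2430731 + (-43 + 2*(-104)²)) = √(2430731 + (-43 + 2*10816)) = √(2430731 + (-43 + 21632)) = √(2430731 + 21589) = √2452320 = 12*√17030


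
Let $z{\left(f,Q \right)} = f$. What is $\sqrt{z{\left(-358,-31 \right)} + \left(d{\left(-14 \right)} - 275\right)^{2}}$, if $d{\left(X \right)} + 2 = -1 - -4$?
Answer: $3 \sqrt{8302} \approx 273.35$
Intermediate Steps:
$d{\left(X \right)} = 1$ ($d{\left(X \right)} = -2 - -3 = -2 + \left(-1 + 4\right) = -2 + 3 = 1$)
$\sqrt{z{\left(-358,-31 \right)} + \left(d{\left(-14 \right)} - 275\right)^{2}} = \sqrt{-358 + \left(1 - 275\right)^{2}} = \sqrt{-358 + \left(-274\right)^{2}} = \sqrt{-358 + 75076} = \sqrt{74718} = 3 \sqrt{8302}$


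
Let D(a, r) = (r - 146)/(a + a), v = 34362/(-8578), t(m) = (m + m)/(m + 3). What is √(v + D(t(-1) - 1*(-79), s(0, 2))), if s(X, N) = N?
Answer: I*√15323194497/55757 ≈ 2.2201*I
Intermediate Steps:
t(m) = 2*m/(3 + m) (t(m) = (2*m)/(3 + m) = 2*m/(3 + m))
v = -17181/4289 (v = 34362*(-1/8578) = -17181/4289 ≈ -4.0058)
D(a, r) = (-146 + r)/(2*a) (D(a, r) = (-146 + r)/((2*a)) = (-146 + r)*(1/(2*a)) = (-146 + r)/(2*a))
√(v + D(t(-1) - 1*(-79), s(0, 2))) = √(-17181/4289 + (-146 + 2)/(2*(2*(-1)/(3 - 1) - 1*(-79)))) = √(-17181/4289 + (½)*(-144)/(2*(-1)/2 + 79)) = √(-17181/4289 + (½)*(-144)/(2*(-1)*(½) + 79)) = √(-17181/4289 + (½)*(-144)/(-1 + 79)) = √(-17181/4289 + (½)*(-144)/78) = √(-17181/4289 + (½)*(1/78)*(-144)) = √(-17181/4289 - 12/13) = √(-274821/55757) = I*√15323194497/55757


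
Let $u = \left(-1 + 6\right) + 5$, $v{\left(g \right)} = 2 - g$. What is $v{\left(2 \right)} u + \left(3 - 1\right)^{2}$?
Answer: $4$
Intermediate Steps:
$u = 10$ ($u = 5 + 5 = 10$)
$v{\left(2 \right)} u + \left(3 - 1\right)^{2} = \left(2 - 2\right) 10 + \left(3 - 1\right)^{2} = \left(2 - 2\right) 10 + 2^{2} = 0 \cdot 10 + 4 = 0 + 4 = 4$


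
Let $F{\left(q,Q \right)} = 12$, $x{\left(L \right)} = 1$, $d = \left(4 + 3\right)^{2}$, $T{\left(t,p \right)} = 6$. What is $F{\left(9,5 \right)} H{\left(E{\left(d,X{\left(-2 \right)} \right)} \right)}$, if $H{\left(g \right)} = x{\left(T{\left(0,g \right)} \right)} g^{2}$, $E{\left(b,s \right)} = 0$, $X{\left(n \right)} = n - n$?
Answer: $0$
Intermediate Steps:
$X{\left(n \right)} = 0$
$d = 49$ ($d = 7^{2} = 49$)
$H{\left(g \right)} = g^{2}$ ($H{\left(g \right)} = 1 g^{2} = g^{2}$)
$F{\left(9,5 \right)} H{\left(E{\left(d,X{\left(-2 \right)} \right)} \right)} = 12 \cdot 0^{2} = 12 \cdot 0 = 0$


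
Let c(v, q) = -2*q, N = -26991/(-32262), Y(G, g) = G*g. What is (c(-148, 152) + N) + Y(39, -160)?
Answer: -70365179/10754 ≈ -6543.2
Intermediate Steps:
N = 8997/10754 (N = -26991*(-1/32262) = 8997/10754 ≈ 0.83662)
(c(-148, 152) + N) + Y(39, -160) = (-2*152 + 8997/10754) + 39*(-160) = (-304 + 8997/10754) - 6240 = -3260219/10754 - 6240 = -70365179/10754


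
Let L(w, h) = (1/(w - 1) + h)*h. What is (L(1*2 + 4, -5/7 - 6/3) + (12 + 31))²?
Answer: 149010849/60025 ≈ 2482.5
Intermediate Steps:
L(w, h) = h*(h + 1/(-1 + w)) (L(w, h) = (1/(-1 + w) + h)*h = (h + 1/(-1 + w))*h = h*(h + 1/(-1 + w)))
(L(1*2 + 4, -5/7 - 6/3) + (12 + 31))² = ((-5/7 - 6/3)*(1 - (-5/7 - 6/3) + (-5/7 - 6/3)*(1*2 + 4))/(-1 + (1*2 + 4)) + (12 + 31))² = ((-5*⅐ - 6*⅓)*(1 - (-5*⅐ - 6*⅓) + (-5*⅐ - 6*⅓)*(2 + 4))/(-1 + (2 + 4)) + 43)² = ((-5/7 - 2)*(1 - (-5/7 - 2) + (-5/7 - 2)*6)/(-1 + 6) + 43)² = (-19/7*(1 - 1*(-19/7) - 19/7*6)/5 + 43)² = (-19/7*⅕*(1 + 19/7 - 114/7) + 43)² = (-19/7*⅕*(-88/7) + 43)² = (1672/245 + 43)² = (12207/245)² = 149010849/60025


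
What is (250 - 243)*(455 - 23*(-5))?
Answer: 3990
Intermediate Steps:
(250 - 243)*(455 - 23*(-5)) = 7*(455 + 115) = 7*570 = 3990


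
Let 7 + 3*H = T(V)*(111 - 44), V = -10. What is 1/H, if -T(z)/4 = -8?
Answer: 3/2137 ≈ 0.0014038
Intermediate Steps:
T(z) = 32 (T(z) = -4*(-8) = 32)
H = 2137/3 (H = -7/3 + (32*(111 - 44))/3 = -7/3 + (32*67)/3 = -7/3 + (⅓)*2144 = -7/3 + 2144/3 = 2137/3 ≈ 712.33)
1/H = 1/(2137/3) = 3/2137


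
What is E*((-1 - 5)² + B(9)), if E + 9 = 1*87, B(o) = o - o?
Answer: 2808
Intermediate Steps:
B(o) = 0
E = 78 (E = -9 + 1*87 = -9 + 87 = 78)
E*((-1 - 5)² + B(9)) = 78*((-1 - 5)² + 0) = 78*((-6)² + 0) = 78*(36 + 0) = 78*36 = 2808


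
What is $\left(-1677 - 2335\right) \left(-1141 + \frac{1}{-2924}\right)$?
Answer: $\frac{196840815}{43} \approx 4.5777 \cdot 10^{6}$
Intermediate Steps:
$\left(-1677 - 2335\right) \left(-1141 + \frac{1}{-2924}\right) = - 4012 \left(-1141 - \frac{1}{2924}\right) = \left(-4012\right) \left(- \frac{3336285}{2924}\right) = \frac{196840815}{43}$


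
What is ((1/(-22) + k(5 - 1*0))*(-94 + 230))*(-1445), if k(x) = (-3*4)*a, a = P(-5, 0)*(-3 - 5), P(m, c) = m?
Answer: 1037723860/11 ≈ 9.4339e+7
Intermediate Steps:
a = 40 (a = -5*(-3 - 5) = -5*(-8) = 40)
k(x) = -480 (k(x) = -3*4*40 = -12*40 = -480)
((1/(-22) + k(5 - 1*0))*(-94 + 230))*(-1445) = ((1/(-22) - 480)*(-94 + 230))*(-1445) = ((-1/22 - 480)*136)*(-1445) = -10561/22*136*(-1445) = -718148/11*(-1445) = 1037723860/11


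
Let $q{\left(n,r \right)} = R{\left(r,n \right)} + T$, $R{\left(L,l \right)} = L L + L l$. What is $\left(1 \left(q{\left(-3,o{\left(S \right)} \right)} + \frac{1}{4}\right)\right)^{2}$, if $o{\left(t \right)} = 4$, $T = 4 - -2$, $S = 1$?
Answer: $\frac{1681}{16} \approx 105.06$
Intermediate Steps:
$T = 6$ ($T = 4 + 2 = 6$)
$R{\left(L,l \right)} = L^{2} + L l$
$q{\left(n,r \right)} = 6 + r \left(n + r\right)$ ($q{\left(n,r \right)} = r \left(r + n\right) + 6 = r \left(n + r\right) + 6 = 6 + r \left(n + r\right)$)
$\left(1 \left(q{\left(-3,o{\left(S \right)} \right)} + \frac{1}{4}\right)\right)^{2} = \left(1 \left(\left(6 + 4 \left(-3 + 4\right)\right) + \frac{1}{4}\right)\right)^{2} = \left(1 \left(\left(6 + 4 \cdot 1\right) + \frac{1}{4}\right)\right)^{2} = \left(1 \left(\left(6 + 4\right) + \frac{1}{4}\right)\right)^{2} = \left(1 \left(10 + \frac{1}{4}\right)\right)^{2} = \left(1 \cdot \frac{41}{4}\right)^{2} = \left(\frac{41}{4}\right)^{2} = \frac{1681}{16}$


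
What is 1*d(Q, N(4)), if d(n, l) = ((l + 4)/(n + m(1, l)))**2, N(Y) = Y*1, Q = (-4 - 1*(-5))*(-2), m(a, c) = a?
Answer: 64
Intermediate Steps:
Q = -2 (Q = (-4 + 5)*(-2) = 1*(-2) = -2)
N(Y) = Y
d(n, l) = (4 + l)**2/(1 + n)**2 (d(n, l) = ((l + 4)/(n + 1))**2 = ((4 + l)/(1 + n))**2 = (4 + l)**2/(1 + n)**2)
1*d(Q, N(4)) = 1*((4 + 4)**2/(1 - 2)**2) = 1*(8**2/(-1)**2) = 1*(1*64) = 1*64 = 64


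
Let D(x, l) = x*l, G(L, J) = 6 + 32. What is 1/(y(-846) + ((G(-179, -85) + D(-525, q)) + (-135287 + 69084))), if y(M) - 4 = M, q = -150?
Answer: 1/11743 ≈ 8.5157e-5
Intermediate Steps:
G(L, J) = 38
y(M) = 4 + M
D(x, l) = l*x
1/(y(-846) + ((G(-179, -85) + D(-525, q)) + (-135287 + 69084))) = 1/((4 - 846) + ((38 - 150*(-525)) + (-135287 + 69084))) = 1/(-842 + ((38 + 78750) - 66203)) = 1/(-842 + (78788 - 66203)) = 1/(-842 + 12585) = 1/11743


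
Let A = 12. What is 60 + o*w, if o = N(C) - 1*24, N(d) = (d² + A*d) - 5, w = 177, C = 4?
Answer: 6255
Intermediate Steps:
N(d) = -5 + d² + 12*d (N(d) = (d² + 12*d) - 5 = -5 + d² + 12*d)
o = 35 (o = (-5 + 4² + 12*4) - 1*24 = (-5 + 16 + 48) - 24 = 59 - 24 = 35)
60 + o*w = 60 + 35*177 = 60 + 6195 = 6255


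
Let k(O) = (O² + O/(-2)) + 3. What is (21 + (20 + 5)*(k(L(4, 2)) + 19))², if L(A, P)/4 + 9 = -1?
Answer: 1686827041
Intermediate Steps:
L(A, P) = -40 (L(A, P) = -36 + 4*(-1) = -36 - 4 = -40)
k(O) = 3 + O² - O/2 (k(O) = (O² - O/2) + 3 = 3 + O² - O/2)
(21 + (20 + 5)*(k(L(4, 2)) + 19))² = (21 + (20 + 5)*((3 + (-40)² - ½*(-40)) + 19))² = (21 + 25*((3 + 1600 + 20) + 19))² = (21 + 25*(1623 + 19))² = (21 + 25*1642)² = (21 + 41050)² = 41071² = 1686827041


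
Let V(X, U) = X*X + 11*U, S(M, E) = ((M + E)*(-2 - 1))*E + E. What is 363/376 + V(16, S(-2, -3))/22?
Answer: -47143/4136 ≈ -11.398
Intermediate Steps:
S(M, E) = E + E*(-3*E - 3*M) (S(M, E) = ((E + M)*(-3))*E + E = (-3*E - 3*M)*E + E = E*(-3*E - 3*M) + E = E + E*(-3*E - 3*M))
V(X, U) = X² + 11*U
363/376 + V(16, S(-2, -3))/22 = 363/376 + (16² + 11*(-3*(1 - 3*(-3) - 3*(-2))))/22 = 363*(1/376) + (256 + 11*(-3*(1 + 9 + 6)))*(1/22) = 363/376 + (256 + 11*(-3*16))*(1/22) = 363/376 + (256 + 11*(-48))*(1/22) = 363/376 + (256 - 528)*(1/22) = 363/376 - 272*1/22 = 363/376 - 136/11 = -47143/4136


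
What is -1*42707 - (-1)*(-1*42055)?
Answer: -84762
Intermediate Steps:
-1*42707 - (-1)*(-1*42055) = -42707 - (-1)*(-42055) = -42707 - 1*42055 = -42707 - 42055 = -84762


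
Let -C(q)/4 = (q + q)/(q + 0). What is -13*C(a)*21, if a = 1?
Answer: 2184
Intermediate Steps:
C(q) = -8 (C(q) = -4*(q + q)/(q + 0) = -4*2*q/q = -4*2 = -8)
-13*C(a)*21 = -13*(-8)*21 = 104*21 = 2184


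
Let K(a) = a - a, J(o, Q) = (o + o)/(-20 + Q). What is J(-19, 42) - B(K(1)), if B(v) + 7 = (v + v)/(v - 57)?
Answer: 58/11 ≈ 5.2727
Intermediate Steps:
J(o, Q) = 2*o/(-20 + Q) (J(o, Q) = (2*o)/(-20 + Q) = 2*o/(-20 + Q))
K(a) = 0
B(v) = -7 + 2*v/(-57 + v) (B(v) = -7 + (v + v)/(v - 57) = -7 + (2*v)/(-57 + v) = -7 + 2*v/(-57 + v))
J(-19, 42) - B(K(1)) = 2*(-19)/(-20 + 42) - (399 - 5*0)/(-57 + 0) = 2*(-19)/22 - (399 + 0)/(-57) = 2*(-19)*(1/22) - (-1)*399/57 = -19/11 - 1*(-7) = -19/11 + 7 = 58/11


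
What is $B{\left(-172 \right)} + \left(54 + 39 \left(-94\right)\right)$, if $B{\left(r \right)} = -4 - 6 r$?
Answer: $-2584$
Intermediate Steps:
$B{\left(-172 \right)} + \left(54 + 39 \left(-94\right)\right) = \left(-4 - -1032\right) + \left(54 + 39 \left(-94\right)\right) = \left(-4 + 1032\right) + \left(54 - 3666\right) = 1028 - 3612 = -2584$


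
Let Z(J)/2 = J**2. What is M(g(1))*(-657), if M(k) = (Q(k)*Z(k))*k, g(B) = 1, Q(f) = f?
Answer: -1314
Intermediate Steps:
Z(J) = 2*J**2
M(k) = 2*k**4 (M(k) = (k*(2*k**2))*k = (2*k**3)*k = 2*k**4)
M(g(1))*(-657) = (2*1**4)*(-657) = (2*1)*(-657) = 2*(-657) = -1314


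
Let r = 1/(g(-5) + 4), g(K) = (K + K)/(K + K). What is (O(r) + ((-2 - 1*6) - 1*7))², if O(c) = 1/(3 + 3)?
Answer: 7921/36 ≈ 220.03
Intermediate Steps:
g(K) = 1 (g(K) = (2*K)/((2*K)) = (2*K)*(1/(2*K)) = 1)
r = ⅕ (r = 1/(1 + 4) = 1/5 = ⅕ ≈ 0.20000)
O(c) = ⅙ (O(c) = 1/6 = ⅙)
(O(r) + ((-2 - 1*6) - 1*7))² = (⅙ + ((-2 - 1*6) - 1*7))² = (⅙ + ((-2 - 6) - 7))² = (⅙ + (-8 - 7))² = (⅙ - 15)² = (-89/6)² = 7921/36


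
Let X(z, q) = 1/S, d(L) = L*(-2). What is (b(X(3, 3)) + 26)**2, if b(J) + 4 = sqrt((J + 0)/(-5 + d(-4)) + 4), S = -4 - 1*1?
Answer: (330 + sqrt(885))**2/225 ≈ 575.20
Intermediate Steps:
d(L) = -2*L
S = -5 (S = -4 - 1 = -5)
X(z, q) = -1/5 (X(z, q) = 1/(-5) = 1*(-1/5) = -1/5)
b(J) = -4 + sqrt(4 + J/3) (b(J) = -4 + sqrt((J + 0)/(-5 - 2*(-4)) + 4) = -4 + sqrt(J/(-5 + 8) + 4) = -4 + sqrt(J/3 + 4) = -4 + sqrt(4 + J/3))
(b(X(3, 3)) + 26)**2 = ((-4 + sqrt(36 + 3*(-1/5))/3) + 26)**2 = ((-4 + sqrt(36 - 3/5)/3) + 26)**2 = ((-4 + sqrt(177/5)/3) + 26)**2 = ((-4 + (sqrt(885)/5)/3) + 26)**2 = ((-4 + sqrt(885)/15) + 26)**2 = (22 + sqrt(885)/15)**2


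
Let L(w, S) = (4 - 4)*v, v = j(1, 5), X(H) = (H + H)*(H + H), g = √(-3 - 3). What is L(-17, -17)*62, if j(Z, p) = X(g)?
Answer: 0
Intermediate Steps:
g = I*√6 (g = √(-6) = I*√6 ≈ 2.4495*I)
X(H) = 4*H² (X(H) = (2*H)*(2*H) = 4*H²)
j(Z, p) = -24 (j(Z, p) = 4*(I*√6)² = 4*(-6) = -24)
v = -24
L(w, S) = 0 (L(w, S) = (4 - 4)*(-24) = 0*(-24) = 0)
L(-17, -17)*62 = 0*62 = 0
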